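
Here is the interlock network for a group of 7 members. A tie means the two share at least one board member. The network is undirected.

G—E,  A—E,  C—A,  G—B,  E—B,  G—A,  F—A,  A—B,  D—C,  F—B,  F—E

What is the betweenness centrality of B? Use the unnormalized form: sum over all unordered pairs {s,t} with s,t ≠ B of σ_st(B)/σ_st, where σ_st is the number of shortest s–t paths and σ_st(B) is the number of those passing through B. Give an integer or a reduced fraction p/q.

Pairs whose geodesics pass through B — G–F: 1/3.
All other pairs contribute 0.
Summing the contributions gives betweenness(B) = 1/3.

1/3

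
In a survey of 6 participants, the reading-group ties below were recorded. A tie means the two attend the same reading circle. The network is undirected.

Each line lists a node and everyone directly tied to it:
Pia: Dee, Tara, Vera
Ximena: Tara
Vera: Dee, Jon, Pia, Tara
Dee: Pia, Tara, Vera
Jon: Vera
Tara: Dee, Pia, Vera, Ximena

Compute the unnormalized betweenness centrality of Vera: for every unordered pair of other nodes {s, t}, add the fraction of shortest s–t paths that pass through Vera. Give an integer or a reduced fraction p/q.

Pairs whose geodesics pass through Vera — Jon–Ximena: 1; Jon–Pia: 1; Jon–Dee: 1; Jon–Tara: 1.
All other pairs contribute 0.
Summing the contributions gives betweenness(Vera) = 4.

4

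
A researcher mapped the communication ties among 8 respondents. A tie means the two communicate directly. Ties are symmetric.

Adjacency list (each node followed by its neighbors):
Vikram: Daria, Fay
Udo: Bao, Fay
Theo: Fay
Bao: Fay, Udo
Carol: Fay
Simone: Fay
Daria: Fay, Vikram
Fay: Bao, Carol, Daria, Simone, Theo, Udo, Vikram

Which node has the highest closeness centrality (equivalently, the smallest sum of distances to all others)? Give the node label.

Fay

Farness (sum of distances to all others) for each node — Bao:12, Carol:13, Daria:12, Fay:7, Simone:13, Theo:13, Udo:12, Vikram:12.
The smallest farness is 7, for Fay, so Fay has the highest closeness.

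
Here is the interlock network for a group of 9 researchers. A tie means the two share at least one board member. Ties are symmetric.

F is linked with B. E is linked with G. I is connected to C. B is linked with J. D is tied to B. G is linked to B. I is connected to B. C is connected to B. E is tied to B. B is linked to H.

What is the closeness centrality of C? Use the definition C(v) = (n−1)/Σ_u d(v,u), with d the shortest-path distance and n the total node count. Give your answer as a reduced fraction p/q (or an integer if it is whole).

4/7

Distances from C: B:1, D:2, E:2, F:2, G:2, H:2, I:1, J:2. Sum = 14.
n = 9, so closeness = 8/14 = 4/7.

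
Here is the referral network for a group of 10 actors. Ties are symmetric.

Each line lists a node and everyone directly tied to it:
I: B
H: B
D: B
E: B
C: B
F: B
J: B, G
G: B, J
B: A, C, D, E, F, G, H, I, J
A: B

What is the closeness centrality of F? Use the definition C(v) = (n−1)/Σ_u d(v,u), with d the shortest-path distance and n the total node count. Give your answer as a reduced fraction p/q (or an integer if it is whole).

9/17

Distances from F: A:2, B:1, C:2, D:2, E:2, G:2, H:2, I:2, J:2. Sum = 17.
n = 10, so closeness = 9/17.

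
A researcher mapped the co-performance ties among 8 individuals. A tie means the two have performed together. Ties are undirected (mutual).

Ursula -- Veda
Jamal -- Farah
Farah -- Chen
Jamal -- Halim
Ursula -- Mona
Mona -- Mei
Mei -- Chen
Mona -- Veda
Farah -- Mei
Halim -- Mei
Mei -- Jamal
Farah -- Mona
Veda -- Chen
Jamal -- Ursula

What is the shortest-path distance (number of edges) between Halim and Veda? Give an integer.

3

One shortest route is Halim – Jamal – Ursula – Veda, which uses 3 edges, and at distance 2 from Halim we only reach {Chen, Farah, Mona, Ursula}, which does not include Veda. So d(Halim,Veda) = 3.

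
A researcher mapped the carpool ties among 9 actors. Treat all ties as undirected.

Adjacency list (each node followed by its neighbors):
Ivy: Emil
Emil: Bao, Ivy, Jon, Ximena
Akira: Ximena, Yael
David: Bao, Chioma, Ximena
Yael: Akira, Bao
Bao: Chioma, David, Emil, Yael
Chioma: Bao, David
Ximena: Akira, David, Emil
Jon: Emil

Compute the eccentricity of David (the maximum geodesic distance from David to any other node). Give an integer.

Distances from David: Akira:2, Bao:1, Chioma:1, Emil:2, Ivy:3, Jon:3, Ximena:1, Yael:2.
The largest is 3 (to Ivy and Jon), so the eccentricity of David is 3.

3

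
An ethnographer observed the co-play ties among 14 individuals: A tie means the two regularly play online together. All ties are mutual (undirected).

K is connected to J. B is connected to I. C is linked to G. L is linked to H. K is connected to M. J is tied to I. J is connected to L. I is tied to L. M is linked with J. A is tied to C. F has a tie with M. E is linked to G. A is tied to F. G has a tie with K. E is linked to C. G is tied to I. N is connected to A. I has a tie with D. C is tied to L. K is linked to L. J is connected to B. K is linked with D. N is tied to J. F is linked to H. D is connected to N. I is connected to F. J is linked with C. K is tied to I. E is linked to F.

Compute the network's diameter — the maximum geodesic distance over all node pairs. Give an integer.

3

Eccentricity of each node (its greatest distance to any other): A:3, B:3, C:3, D:3, E:3, F:2, G:3, H:3, I:2, J:2, K:3, L:2, M:2, N:3.
The maximum eccentricity is 3, realized for instance by the pair E–D via E – G – I – D. So the diameter is 3.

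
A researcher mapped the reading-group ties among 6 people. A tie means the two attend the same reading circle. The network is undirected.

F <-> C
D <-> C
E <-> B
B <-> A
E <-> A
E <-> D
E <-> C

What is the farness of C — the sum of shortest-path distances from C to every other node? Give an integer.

Distances from C: A:2, B:2, D:1, E:1, F:1.
Sum = 2 + 2 + 1 + 1 + 1 = 7.

7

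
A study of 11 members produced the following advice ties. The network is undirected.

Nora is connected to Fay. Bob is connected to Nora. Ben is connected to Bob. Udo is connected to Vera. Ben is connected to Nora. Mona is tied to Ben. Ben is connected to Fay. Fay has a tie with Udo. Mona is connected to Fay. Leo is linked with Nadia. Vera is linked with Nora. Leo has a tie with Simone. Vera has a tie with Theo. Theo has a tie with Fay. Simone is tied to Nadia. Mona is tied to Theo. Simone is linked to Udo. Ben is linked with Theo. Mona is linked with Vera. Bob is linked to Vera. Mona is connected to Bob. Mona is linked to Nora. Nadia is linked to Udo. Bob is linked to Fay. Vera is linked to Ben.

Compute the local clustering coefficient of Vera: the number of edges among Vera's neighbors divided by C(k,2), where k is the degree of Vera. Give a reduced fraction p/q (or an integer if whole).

8/15

Vera's neighbors: Ben, Bob, Mona, Nora, Theo, and Udo (k = 6).
Possible neighbor pairs: C(6,2) = 15. Edges among them: Ben–Bob, Ben–Mona, Ben–Nora, Ben–Theo, Bob–Mona, Bob–Nora, Mona–Nora, Mona–Theo → e = 8.
Clustering(Vera) = 8/15.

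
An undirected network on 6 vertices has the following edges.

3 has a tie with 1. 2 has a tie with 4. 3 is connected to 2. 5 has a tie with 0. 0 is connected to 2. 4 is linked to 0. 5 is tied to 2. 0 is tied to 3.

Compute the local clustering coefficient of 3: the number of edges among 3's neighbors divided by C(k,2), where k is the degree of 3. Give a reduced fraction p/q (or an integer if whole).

1/3

3's neighbors: 0, 1, and 2 (k = 3).
Possible neighbor pairs: C(3,2) = 3. Edges among them: 0–2 → e = 1.
Clustering(3) = 1/3.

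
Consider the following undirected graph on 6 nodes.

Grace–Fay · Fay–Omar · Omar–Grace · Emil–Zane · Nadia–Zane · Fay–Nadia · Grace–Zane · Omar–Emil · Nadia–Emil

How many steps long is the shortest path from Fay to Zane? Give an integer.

2

One shortest route is Fay – Grace – Zane, which uses 2 edges, and Fay and Zane are not directly tied, so nothing shorter exists. So d(Fay,Zane) = 2.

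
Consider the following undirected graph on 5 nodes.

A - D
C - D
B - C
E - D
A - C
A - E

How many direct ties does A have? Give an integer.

3

A is directly tied to C, D, and E. That is 3 neighbors, so the degree of A is 3.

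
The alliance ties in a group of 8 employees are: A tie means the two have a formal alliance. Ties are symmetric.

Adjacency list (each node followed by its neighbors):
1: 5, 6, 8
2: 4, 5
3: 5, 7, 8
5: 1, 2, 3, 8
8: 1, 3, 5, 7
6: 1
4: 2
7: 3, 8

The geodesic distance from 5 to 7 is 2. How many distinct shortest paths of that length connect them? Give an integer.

The shortest distance is 2. The length-2 paths are: 5–3–7; 5–8–7.
That gives 2 distinct shortest paths.

2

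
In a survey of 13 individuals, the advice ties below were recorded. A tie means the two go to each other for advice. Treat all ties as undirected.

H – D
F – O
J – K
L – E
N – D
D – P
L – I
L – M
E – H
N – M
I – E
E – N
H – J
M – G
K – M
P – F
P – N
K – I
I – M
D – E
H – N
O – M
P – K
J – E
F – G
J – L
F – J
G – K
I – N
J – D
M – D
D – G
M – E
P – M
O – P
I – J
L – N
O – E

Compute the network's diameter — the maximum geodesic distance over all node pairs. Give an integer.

2

Eccentricity of each node (its greatest distance to any other): D:2, E:2, F:2, G:2, H:2, I:2, J:2, K:2, L:2, M:2, N:2, O:2, P:2.
The maximum eccentricity is 2, realized for instance by the pair F–H via F – J – H. So the diameter is 2.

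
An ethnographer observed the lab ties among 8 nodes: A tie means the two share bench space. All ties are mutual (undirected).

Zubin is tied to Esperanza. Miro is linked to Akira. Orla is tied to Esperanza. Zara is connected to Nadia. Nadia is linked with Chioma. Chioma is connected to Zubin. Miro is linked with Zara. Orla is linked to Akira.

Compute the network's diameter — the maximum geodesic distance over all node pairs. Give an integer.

4

Eccentricity of each node (its greatest distance to any other): Akira:4, Chioma:4, Esperanza:4, Miro:4, Nadia:4, Orla:4, Zara:4, Zubin:4.
The maximum eccentricity is 4, realized for instance by the pair Orla–Nadia via Orla – Akira – Miro – Zara – Nadia. So the diameter is 4.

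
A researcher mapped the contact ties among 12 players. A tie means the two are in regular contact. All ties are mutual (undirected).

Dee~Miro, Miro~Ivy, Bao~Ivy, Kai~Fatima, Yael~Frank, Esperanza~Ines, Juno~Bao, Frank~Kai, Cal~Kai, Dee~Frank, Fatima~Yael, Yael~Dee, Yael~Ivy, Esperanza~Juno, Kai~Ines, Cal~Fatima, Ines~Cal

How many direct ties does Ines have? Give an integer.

3

Ines is directly tied to Cal, Esperanza, and Kai. That is 3 neighbors, so the degree of Ines is 3.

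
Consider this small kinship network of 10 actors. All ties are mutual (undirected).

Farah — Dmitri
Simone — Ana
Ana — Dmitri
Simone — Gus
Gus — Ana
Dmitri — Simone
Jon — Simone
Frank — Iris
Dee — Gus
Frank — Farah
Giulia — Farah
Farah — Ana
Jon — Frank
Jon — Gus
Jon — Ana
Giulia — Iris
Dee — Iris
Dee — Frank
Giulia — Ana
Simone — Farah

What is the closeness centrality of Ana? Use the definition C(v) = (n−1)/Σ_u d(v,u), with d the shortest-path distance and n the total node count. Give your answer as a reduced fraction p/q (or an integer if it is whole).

3/4

Distances from Ana: Dee:2, Dmitri:1, Farah:1, Frank:2, Giulia:1, Gus:1, Iris:2, Jon:1, Simone:1. Sum = 12.
n = 10, so closeness = 9/12 = 3/4.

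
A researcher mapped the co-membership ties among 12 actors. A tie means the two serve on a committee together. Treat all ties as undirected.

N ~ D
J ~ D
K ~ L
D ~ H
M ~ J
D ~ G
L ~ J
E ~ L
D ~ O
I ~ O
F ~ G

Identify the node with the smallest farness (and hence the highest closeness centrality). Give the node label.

Farness (sum of distances to all others) for each node — D:19, E:37, F:37, G:27, H:29, I:37, J:21, K:37, L:27, M:31, N:29, O:27.
The smallest farness is 19, for D, so D has the highest closeness.

D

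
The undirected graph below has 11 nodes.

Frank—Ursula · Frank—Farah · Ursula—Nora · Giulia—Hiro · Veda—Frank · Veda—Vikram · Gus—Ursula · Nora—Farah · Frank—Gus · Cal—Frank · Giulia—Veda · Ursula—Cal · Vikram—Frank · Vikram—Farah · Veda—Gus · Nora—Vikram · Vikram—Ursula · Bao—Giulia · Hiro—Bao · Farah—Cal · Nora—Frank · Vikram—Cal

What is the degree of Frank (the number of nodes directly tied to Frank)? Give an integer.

Frank is directly tied to Cal, Farah, Gus, Nora, Ursula, Veda, and Vikram. That is 7 neighbors, so the degree of Frank is 7.

7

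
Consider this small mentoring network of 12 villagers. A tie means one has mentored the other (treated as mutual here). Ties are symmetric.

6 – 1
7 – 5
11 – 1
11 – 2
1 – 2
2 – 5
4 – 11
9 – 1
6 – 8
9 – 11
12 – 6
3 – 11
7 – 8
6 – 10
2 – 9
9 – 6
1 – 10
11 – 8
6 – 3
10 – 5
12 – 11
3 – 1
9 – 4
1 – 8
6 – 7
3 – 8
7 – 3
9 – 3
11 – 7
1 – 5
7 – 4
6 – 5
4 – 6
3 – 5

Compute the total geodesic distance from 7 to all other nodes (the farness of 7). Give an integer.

Distances from 7: 1:2, 2:2, 3:1, 4:1, 5:1, 6:1, 8:1, 9:2, 10:2, 11:1, 12:2.
Sum = 2 + 2 + 1 + 1 + 1 + 1 + 1 + 2 + 2 + 1 + 2 = 16.

16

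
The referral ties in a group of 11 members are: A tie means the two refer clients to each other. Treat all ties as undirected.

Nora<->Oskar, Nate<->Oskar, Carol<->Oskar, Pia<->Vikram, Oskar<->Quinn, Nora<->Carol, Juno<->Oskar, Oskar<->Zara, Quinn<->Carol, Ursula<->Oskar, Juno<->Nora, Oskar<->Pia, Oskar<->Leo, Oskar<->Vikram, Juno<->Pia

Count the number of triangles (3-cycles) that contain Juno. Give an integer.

Juno's neighbors: Nora, Oskar, and Pia.
Neighbor pairs that are themselves tied: Juno–Nora–Oskar; Juno–Oskar–Pia. Each forms one triangle with Juno, for 2 in total.

2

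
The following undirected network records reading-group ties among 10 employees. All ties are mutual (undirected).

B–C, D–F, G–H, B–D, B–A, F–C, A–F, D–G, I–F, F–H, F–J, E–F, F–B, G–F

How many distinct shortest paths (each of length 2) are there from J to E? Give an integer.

The shortest distance is 2, and the only length-2 path is J–F–E. So there is exactly 1 shortest path.

1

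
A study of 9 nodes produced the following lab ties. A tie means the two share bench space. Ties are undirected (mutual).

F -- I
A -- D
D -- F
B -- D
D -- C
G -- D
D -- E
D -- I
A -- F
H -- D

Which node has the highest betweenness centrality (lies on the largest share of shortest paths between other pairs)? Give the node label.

Unnormalized betweenness of each node: A:0, B:0, C:0, D:51/2, E:0, F:1/2, G:0, H:0, I:0.
D has the largest value, 51/2, making it the main broker — the node through which the most shortest paths run.

D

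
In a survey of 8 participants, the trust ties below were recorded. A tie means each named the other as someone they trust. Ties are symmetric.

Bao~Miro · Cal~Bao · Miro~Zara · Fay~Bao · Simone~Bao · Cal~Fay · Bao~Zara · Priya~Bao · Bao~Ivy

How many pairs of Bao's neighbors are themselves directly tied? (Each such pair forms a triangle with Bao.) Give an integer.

Bao's neighbors: Cal, Fay, Ivy, Miro, Priya, Simone, and Zara.
Neighbor pairs that are themselves tied: Bao–Cal–Fay; Bao–Miro–Zara. Each forms one triangle with Bao, for 2 in total.

2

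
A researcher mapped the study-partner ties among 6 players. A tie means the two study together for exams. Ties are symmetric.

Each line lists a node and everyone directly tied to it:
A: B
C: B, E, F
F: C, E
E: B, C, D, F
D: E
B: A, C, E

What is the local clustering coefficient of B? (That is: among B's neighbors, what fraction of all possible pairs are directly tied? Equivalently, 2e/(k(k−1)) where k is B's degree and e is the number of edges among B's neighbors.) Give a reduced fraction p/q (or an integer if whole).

B's neighbors: A, C, and E (k = 3).
Possible neighbor pairs: C(3,2) = 3. Edges among them: C–E → e = 1.
Clustering(B) = 1/3.

1/3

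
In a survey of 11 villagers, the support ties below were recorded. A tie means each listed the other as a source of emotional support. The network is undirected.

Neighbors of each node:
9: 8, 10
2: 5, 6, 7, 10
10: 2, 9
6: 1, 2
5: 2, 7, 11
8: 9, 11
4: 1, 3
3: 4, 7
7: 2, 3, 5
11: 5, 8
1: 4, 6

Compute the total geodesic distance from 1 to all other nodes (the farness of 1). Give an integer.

28

Distances from 1: 2:2, 3:2, 4:1, 5:3, 6:1, 7:3, 8:5, 9:4, 10:3, 11:4.
Sum = 2 + 2 + 1 + 3 + 1 + 3 + 5 + 4 + 3 + 4 = 28.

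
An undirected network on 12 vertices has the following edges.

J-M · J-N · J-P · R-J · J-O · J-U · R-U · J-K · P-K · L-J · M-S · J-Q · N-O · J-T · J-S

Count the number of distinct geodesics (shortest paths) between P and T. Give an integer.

1

The shortest distance is 2, and the only length-2 path is P–J–T. So there is exactly 1 shortest path.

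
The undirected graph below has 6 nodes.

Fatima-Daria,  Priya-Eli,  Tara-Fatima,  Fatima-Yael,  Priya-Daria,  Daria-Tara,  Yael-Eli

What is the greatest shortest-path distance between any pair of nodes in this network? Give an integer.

3

Eccentricity of each node (its greatest distance to any other): Daria:2, Eli:3, Fatima:2, Priya:2, Tara:3, Yael:2.
The maximum eccentricity is 3, realized for instance by the pair Eli–Tara via Eli – Yael – Fatima – Tara. So the diameter is 3.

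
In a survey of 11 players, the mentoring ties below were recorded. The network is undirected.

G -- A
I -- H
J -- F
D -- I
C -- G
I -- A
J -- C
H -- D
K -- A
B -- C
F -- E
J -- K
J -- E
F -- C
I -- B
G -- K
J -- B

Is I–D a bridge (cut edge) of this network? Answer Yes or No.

No

Even without that edge, I still reaches D via I – H – D, so the network stays connected. Not a bridge.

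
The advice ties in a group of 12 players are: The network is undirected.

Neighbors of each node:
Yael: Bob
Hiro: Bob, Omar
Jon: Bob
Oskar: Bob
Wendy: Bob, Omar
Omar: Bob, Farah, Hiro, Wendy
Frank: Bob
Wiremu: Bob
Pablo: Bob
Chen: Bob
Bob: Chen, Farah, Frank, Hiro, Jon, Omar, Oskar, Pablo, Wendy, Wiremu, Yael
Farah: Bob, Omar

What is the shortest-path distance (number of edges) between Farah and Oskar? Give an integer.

One shortest route is Farah – Bob – Oskar, which uses 2 edges, and Farah and Oskar are not directly tied, so nothing shorter exists. So d(Farah,Oskar) = 2.

2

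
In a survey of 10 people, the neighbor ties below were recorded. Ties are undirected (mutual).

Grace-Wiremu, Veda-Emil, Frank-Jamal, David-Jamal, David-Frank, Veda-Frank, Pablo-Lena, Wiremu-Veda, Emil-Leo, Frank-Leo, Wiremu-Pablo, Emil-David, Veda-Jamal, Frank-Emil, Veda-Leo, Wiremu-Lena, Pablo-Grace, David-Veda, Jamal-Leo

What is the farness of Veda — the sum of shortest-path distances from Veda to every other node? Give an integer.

Distances from Veda: David:1, Emil:1, Frank:1, Grace:2, Jamal:1, Lena:2, Leo:1, Pablo:2, Wiremu:1.
Sum = 1 + 1 + 1 + 2 + 1 + 2 + 1 + 2 + 1 = 12.

12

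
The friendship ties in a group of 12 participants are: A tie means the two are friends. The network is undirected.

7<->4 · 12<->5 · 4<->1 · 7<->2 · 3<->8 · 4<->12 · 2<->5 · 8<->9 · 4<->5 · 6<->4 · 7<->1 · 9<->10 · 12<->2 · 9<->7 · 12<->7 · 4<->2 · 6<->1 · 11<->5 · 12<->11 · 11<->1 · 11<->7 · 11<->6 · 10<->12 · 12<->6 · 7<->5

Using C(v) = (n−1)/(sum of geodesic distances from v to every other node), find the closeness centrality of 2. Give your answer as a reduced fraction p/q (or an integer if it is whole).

11/21

Distances from 2: 1:2, 3:4, 4:1, 5:1, 6:2, 7:1, 8:3, 9:2, 10:2, 11:2, 12:1. Sum = 21.
n = 12, so closeness = 11/21.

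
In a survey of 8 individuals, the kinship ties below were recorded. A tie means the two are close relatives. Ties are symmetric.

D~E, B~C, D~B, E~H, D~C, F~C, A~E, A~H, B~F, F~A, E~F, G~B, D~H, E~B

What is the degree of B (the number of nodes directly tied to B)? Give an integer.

B is directly tied to C, D, E, F, and G. That is 5 neighbors, so the degree of B is 5.

5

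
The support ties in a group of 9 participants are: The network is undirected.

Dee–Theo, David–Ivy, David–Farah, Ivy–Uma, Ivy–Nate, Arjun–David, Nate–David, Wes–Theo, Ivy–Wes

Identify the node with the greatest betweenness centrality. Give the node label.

Unnormalized betweenness of each node: Arjun:0, David:13, Dee:0, Farah:0, Ivy:19, Nate:0, Theo:7, Uma:0, Wes:12.
Ivy has the largest value, 19, making it the main broker — the node through which the most shortest paths run.

Ivy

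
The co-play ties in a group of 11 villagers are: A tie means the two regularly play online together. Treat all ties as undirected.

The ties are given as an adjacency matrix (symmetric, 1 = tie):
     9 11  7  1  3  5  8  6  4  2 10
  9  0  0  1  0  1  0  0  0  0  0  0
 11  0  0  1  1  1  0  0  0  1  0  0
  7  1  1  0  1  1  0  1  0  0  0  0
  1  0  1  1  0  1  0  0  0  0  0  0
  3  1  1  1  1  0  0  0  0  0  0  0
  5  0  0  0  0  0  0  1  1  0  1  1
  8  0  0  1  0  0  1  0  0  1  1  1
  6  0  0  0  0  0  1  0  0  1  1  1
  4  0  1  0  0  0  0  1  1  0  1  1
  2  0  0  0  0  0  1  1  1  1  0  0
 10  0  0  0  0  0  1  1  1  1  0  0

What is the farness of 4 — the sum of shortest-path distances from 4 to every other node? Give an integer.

Distances from 4: 1:2, 2:1, 3:2, 5:2, 6:1, 7:2, 8:1, 9:3, 10:1, 11:1.
Sum = 2 + 1 + 2 + 2 + 1 + 2 + 1 + 3 + 1 + 1 = 16.

16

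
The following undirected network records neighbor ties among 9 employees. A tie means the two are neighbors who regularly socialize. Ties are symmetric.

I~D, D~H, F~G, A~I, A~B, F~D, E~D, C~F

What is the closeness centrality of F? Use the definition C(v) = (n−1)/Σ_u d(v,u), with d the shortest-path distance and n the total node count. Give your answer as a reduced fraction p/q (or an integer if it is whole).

Distances from F: A:3, B:4, C:1, D:1, E:2, G:1, H:2, I:2. Sum = 16.
n = 9, so closeness = 8/16 = 1/2.

1/2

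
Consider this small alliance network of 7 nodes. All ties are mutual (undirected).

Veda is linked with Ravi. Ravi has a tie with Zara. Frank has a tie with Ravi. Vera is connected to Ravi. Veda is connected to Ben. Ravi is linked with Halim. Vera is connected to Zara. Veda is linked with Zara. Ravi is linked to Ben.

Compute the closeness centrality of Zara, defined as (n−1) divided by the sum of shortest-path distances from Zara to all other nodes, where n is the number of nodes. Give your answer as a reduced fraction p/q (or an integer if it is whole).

2/3

Distances from Zara: Ben:2, Frank:2, Halim:2, Ravi:1, Veda:1, Vera:1. Sum = 9.
n = 7, so closeness = 6/9 = 2/3.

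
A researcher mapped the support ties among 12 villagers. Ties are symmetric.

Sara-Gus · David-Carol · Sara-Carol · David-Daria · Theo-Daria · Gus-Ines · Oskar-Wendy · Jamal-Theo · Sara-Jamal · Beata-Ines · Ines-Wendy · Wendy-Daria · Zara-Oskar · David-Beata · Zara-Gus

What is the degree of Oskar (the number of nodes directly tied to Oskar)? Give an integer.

Oskar is directly tied to Wendy and Zara. That is 2 neighbors, so the degree of Oskar is 2.

2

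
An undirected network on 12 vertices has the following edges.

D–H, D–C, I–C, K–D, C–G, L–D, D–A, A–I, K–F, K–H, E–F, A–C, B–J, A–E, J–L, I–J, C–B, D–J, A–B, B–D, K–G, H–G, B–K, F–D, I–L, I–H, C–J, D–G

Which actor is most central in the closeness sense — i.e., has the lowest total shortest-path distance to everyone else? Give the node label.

D

Farness (sum of distances to all others) for each node — A:17, B:17, C:16, D:13, E:24, F:20, G:19, H:19, I:18, J:18, K:17, L:20.
The smallest farness is 13, for D, so D has the highest closeness.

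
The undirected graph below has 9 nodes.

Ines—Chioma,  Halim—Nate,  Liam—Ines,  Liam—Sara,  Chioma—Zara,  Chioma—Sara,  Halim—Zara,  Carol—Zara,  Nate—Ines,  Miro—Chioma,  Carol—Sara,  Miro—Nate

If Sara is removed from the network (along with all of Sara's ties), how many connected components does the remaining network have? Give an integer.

1

Sara's neighbors (Carol, Chioma, and Liam) remain reachable from one another through other ties, so the rest of the network stays in one piece.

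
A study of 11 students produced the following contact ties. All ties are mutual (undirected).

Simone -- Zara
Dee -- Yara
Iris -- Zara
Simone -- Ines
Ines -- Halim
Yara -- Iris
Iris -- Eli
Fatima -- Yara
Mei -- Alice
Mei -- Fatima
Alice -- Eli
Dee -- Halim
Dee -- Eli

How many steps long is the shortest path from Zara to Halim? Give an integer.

3

One shortest route is Zara – Simone – Ines – Halim, which uses 3 edges, and at distance 2 from Zara we only reach {Eli, Ines, Yara}, which does not include Halim. So d(Zara,Halim) = 3.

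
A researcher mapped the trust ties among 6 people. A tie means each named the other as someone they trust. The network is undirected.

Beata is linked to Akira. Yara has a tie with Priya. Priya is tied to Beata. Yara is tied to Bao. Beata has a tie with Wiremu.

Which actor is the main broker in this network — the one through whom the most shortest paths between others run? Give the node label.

Unnormalized betweenness of each node: Akira:0, Bao:0, Beata:7, Priya:6, Wiremu:0, Yara:4.
Beata has the largest value, 7, making it the main broker — the node through which the most shortest paths run.

Beata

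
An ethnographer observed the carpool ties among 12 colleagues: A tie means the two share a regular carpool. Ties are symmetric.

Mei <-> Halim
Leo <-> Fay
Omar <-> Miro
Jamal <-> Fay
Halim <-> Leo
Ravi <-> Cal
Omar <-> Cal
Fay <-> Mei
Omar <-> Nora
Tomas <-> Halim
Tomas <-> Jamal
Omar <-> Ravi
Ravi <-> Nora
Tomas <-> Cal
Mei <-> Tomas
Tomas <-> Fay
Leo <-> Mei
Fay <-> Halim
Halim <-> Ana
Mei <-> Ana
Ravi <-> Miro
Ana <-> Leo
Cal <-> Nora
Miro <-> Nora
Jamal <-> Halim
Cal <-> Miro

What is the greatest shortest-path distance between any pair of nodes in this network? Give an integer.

Eccentricity of each node (its greatest distance to any other): Ana:4, Cal:3, Fay:3, Halim:3, Jamal:3, Leo:4, Mei:3, Miro:4, Nora:4, Omar:4, Ravi:4, Tomas:2.
The maximum eccentricity is 4, realized for instance by the pair Omar–Leo via Omar – Cal – Tomas – Fay – Leo. So the diameter is 4.

4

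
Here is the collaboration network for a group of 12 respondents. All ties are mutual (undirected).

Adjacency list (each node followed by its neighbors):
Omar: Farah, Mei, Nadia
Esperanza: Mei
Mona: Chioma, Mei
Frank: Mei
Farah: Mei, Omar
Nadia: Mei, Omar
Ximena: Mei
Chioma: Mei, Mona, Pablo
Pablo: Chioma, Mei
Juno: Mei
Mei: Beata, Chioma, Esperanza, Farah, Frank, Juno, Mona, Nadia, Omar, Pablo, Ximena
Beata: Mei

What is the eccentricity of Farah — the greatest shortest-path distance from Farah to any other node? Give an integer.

2

Distances from Farah: Beata:2, Chioma:2, Esperanza:2, Frank:2, Juno:2, Mei:1, Mona:2, Nadia:2, Omar:1, Pablo:2, Ximena:2.
The largest is 2 (to Beata, Frank, Ximena, Nadia, Esperanza, Pablo, Juno, Chioma, and Mona), so the eccentricity of Farah is 2.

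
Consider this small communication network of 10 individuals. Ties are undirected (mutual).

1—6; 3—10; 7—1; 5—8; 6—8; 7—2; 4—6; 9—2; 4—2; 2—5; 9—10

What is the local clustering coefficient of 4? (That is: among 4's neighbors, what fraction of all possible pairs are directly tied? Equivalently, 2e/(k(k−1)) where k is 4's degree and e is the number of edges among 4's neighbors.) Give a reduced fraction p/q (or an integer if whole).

0

4's neighbors: 2 and 6 (k = 2).
Possible neighbor pairs: C(2,2) = 1. Edges among them: none → e = 0.
Clustering(4) = 0/1.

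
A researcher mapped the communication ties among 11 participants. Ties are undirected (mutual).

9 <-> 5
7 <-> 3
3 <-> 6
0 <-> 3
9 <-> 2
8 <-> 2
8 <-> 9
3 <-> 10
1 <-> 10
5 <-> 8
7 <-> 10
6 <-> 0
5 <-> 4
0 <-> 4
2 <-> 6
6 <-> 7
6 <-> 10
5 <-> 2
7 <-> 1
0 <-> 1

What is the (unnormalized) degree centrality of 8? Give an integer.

3

8 is directly tied to 2, 5, and 9. That is 3 neighbors, so the degree of 8 is 3.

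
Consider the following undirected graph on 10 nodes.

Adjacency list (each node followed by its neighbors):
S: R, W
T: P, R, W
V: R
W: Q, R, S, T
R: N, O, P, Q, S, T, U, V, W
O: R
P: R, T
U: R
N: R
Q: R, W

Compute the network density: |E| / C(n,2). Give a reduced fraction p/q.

13/45

There are 13 edges and 10 nodes, so the maximum possible is C(10,2) = 45.
Density = 13/45.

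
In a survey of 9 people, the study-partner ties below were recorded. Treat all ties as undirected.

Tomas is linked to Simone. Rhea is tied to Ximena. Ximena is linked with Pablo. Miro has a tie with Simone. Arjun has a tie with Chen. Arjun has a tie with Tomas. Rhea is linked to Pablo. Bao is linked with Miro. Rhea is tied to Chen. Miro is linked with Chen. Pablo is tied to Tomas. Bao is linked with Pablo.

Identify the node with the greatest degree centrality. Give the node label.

Pablo

Degrees — Arjun:2, Bao:2, Chen:3, Miro:3, Pablo:4, Rhea:3, Simone:2, Tomas:3, Ximena:2.
The maximum is 4, attained only by Pablo.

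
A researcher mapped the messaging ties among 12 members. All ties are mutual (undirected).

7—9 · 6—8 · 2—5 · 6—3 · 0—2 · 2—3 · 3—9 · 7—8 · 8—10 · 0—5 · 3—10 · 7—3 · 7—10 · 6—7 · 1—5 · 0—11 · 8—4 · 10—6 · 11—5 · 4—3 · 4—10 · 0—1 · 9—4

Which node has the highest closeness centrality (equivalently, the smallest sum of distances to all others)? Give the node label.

Farness (sum of distances to all others) for each node — 0:25, 1:34, 2:20, 3:18, 4:24, 5:25, 6:24, 7:23, 8:29, 9:25, 10:23, 11:34.
The smallest farness is 18, for 3, so 3 has the highest closeness.

3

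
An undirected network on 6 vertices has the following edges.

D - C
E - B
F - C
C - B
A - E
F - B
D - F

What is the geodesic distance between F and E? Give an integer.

One shortest route is F – B – E, which uses 2 edges, and F and E are not directly tied, so nothing shorter exists. So d(F,E) = 2.

2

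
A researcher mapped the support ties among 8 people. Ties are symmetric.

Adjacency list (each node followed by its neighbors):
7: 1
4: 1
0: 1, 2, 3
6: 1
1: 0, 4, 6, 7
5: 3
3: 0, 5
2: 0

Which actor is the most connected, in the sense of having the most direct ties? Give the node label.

Degrees — 0:3, 1:4, 2:1, 3:2, 4:1, 5:1, 6:1, 7:1.
The maximum is 4, attained only by 1.

1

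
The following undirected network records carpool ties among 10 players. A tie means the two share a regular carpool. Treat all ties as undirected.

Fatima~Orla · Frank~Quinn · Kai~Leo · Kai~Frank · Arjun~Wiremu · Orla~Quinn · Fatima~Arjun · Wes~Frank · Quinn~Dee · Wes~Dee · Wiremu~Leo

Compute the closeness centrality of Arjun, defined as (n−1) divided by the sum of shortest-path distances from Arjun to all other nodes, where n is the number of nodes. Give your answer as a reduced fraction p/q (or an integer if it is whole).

9/25

Distances from Arjun: Dee:4, Fatima:1, Frank:4, Kai:3, Leo:2, Orla:2, Quinn:3, Wes:5, Wiremu:1. Sum = 25.
n = 10, so closeness = 9/25.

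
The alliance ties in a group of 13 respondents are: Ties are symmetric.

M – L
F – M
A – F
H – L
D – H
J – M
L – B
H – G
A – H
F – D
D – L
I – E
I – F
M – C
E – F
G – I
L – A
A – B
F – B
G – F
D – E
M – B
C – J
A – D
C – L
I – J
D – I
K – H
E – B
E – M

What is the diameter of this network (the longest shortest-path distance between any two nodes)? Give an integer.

4

Eccentricity of each node (its greatest distance to any other): A:3, B:3, C:3, D:2, E:3, F:3, G:3, H:3, I:3, J:4, K:4, L:2, M:3.
The maximum eccentricity is 4, realized for instance by the pair K–J via K – H – D – I – J. So the diameter is 4.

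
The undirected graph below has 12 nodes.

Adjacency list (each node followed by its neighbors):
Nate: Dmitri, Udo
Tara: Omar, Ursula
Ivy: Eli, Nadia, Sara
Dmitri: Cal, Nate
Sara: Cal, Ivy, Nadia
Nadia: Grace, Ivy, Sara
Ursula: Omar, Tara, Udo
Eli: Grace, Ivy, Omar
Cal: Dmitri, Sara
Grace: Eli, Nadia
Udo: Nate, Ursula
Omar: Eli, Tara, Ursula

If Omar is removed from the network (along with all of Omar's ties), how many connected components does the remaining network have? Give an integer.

Omar's neighbors (Eli, Tara, and Ursula) remain reachable from one another through other ties, so the rest of the network stays in one piece.

1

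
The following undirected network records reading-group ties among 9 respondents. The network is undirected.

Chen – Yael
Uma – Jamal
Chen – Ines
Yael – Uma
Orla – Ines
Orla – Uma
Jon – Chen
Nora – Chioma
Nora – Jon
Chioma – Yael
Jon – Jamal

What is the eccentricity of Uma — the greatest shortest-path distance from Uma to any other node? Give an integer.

Distances from Uma: Chen:2, Chioma:2, Ines:2, Jamal:1, Jon:2, Nora:3, Orla:1, Yael:1.
The largest is 3 (to Nora), so the eccentricity of Uma is 3.

3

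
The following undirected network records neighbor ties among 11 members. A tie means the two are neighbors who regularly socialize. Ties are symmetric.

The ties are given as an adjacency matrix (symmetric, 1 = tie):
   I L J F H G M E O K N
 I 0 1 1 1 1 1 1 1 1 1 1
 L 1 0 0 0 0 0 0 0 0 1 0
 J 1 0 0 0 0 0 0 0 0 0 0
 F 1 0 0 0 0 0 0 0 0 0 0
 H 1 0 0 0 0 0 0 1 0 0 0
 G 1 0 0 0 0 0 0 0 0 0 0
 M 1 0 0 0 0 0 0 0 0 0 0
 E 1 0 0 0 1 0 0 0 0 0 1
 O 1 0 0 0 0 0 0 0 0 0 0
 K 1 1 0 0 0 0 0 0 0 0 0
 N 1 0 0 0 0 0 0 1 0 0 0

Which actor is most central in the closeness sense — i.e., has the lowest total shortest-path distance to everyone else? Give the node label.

I

Farness (sum of distances to all others) for each node — E:17, F:19, G:19, H:18, I:10, J:19, K:18, L:18, M:19, N:18, O:19.
The smallest farness is 10, for I, so I has the highest closeness.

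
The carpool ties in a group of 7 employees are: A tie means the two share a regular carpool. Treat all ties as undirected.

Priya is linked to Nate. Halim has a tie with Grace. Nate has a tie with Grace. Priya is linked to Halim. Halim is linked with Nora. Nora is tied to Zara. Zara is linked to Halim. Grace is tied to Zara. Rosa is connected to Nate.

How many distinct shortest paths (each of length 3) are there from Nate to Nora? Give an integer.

3

The shortest distance is 3. The length-3 paths are: Nate–Grace–Halim–Nora; Nate–Priya–Halim–Nora; Nate–Grace–Zara–Nora.
That gives 3 distinct shortest paths.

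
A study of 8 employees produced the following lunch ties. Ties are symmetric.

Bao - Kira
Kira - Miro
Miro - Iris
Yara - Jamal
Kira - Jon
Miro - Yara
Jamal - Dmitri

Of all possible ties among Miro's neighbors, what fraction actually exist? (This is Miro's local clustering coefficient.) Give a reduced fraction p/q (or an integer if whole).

0

Miro's neighbors: Iris, Kira, and Yara (k = 3).
Possible neighbor pairs: C(3,2) = 3. Edges among them: none → e = 0.
Clustering(Miro) = 0/3 = 0.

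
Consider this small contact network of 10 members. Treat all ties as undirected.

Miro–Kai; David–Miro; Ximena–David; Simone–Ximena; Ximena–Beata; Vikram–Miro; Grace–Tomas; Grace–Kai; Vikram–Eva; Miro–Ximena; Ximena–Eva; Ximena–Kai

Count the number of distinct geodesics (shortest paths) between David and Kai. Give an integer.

The shortest distance is 2. The length-2 paths are: David–Ximena–Kai; David–Miro–Kai.
That gives 2 distinct shortest paths.

2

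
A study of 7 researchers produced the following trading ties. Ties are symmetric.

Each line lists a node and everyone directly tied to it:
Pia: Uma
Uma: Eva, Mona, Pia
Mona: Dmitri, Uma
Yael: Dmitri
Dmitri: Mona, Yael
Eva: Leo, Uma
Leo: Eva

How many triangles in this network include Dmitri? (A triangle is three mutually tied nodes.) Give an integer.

Dmitri's neighbors are Mona and Yael, but none of them are tied to each other, so no triangle contains Dmitri.

0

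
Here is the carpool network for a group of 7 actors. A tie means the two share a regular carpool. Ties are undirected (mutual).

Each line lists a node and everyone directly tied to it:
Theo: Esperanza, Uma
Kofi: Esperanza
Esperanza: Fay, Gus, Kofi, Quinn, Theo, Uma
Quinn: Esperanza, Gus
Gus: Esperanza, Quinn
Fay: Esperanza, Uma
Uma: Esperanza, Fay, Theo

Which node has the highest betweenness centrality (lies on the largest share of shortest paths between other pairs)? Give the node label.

Esperanza

Unnormalized betweenness of each node: Esperanza:23/2, Fay:0, Gus:0, Kofi:0, Quinn:0, Theo:0, Uma:1/2.
Esperanza has the largest value, 23/2, making it the main broker — the node through which the most shortest paths run.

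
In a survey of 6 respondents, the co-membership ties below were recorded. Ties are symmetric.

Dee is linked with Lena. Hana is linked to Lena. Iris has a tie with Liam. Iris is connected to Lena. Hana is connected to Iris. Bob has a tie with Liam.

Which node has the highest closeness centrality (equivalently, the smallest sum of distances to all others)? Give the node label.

Iris

Farness (sum of distances to all others) for each node — Bob:13, Dee:12, Hana:9, Iris:7, Lena:8, Liam:9.
The smallest farness is 7, for Iris, so Iris has the highest closeness.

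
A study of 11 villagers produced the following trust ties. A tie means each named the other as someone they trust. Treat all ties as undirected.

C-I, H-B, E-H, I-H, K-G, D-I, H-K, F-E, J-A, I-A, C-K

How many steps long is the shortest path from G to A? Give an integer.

One shortest route is G – K – C – I – A, which uses 4 edges, and at distance 3 from G we only reach {B, E, I}, which does not include A. So d(G,A) = 4.

4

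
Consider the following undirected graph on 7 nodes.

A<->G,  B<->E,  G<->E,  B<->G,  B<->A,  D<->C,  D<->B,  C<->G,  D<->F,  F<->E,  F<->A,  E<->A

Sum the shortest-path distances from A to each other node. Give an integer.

Distances from A: B:1, C:2, D:2, E:1, F:1, G:1.
Sum = 1 + 2 + 2 + 1 + 1 + 1 = 8.

8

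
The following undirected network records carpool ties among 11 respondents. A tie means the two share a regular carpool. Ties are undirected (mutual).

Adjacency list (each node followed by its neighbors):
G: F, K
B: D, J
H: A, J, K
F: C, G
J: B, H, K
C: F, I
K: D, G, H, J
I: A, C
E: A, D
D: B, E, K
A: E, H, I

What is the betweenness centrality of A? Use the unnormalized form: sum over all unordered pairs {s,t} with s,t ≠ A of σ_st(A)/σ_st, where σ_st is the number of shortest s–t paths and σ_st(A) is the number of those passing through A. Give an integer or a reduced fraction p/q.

Pairs whose geodesics pass through A — H–E: 1; H–I: 1; H–C: 1; J–E: 1/3; J–I: 1; J–C: 1/2; B–I: 2/2; B–C: 2/4; D–I: 1; D–C: 1/2; E–I: 1; E–C: 1; E–F: 1/2; I–K: 1.
All other pairs contribute 0.
Summing the contributions gives betweenness(A) = 34/3.

34/3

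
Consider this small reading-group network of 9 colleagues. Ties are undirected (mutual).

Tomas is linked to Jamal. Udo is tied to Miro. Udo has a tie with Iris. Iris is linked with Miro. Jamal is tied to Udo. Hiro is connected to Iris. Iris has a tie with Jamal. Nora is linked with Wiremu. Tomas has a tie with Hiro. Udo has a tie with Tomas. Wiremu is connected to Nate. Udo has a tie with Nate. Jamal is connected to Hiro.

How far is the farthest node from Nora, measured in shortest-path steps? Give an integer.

5

Distances from Nora: Hiro:5, Iris:4, Jamal:4, Miro:4, Nate:2, Tomas:4, Udo:3, Wiremu:1.
The largest is 5 (to Hiro), so the eccentricity of Nora is 5.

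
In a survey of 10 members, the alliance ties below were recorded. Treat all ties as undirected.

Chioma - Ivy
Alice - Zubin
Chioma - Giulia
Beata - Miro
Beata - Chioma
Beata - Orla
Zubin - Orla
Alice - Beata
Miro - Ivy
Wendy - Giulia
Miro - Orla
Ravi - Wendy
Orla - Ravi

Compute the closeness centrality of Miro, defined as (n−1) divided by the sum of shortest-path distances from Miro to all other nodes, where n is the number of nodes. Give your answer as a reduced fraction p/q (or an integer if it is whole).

Distances from Miro: Alice:2, Beata:1, Chioma:2, Giulia:3, Ivy:1, Orla:1, Ravi:2, Wendy:3, Zubin:2. Sum = 17.
n = 10, so closeness = 9/17.

9/17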